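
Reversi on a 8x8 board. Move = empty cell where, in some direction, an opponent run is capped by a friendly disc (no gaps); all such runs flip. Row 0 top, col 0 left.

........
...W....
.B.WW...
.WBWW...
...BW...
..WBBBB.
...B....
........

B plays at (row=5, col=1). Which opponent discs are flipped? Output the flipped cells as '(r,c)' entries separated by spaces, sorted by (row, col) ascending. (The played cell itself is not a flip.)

Dir NW: first cell '.' (not opp) -> no flip
Dir N: first cell '.' (not opp) -> no flip
Dir NE: first cell '.' (not opp) -> no flip
Dir W: first cell '.' (not opp) -> no flip
Dir E: opp run (5,2) capped by B -> flip
Dir SW: first cell '.' (not opp) -> no flip
Dir S: first cell '.' (not opp) -> no flip
Dir SE: first cell '.' (not opp) -> no flip

Answer: (5,2)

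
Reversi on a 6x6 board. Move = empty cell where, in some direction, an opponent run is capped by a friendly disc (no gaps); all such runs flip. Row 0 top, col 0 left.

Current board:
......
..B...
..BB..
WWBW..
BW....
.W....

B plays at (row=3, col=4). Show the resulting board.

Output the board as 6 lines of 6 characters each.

Place B at (3,4); scan 8 dirs for brackets.
Dir NW: first cell 'B' (not opp) -> no flip
Dir N: first cell '.' (not opp) -> no flip
Dir NE: first cell '.' (not opp) -> no flip
Dir W: opp run (3,3) capped by B -> flip
Dir E: first cell '.' (not opp) -> no flip
Dir SW: first cell '.' (not opp) -> no flip
Dir S: first cell '.' (not opp) -> no flip
Dir SE: first cell '.' (not opp) -> no flip
All flips: (3,3)

Answer: ......
..B...
..BB..
WWBBB.
BW....
.W....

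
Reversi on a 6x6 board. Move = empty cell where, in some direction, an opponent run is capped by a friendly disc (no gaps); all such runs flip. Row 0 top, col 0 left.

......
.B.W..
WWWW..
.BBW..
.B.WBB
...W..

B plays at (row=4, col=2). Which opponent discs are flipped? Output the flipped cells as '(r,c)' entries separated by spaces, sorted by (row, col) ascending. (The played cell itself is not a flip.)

Answer: (4,3)

Derivation:
Dir NW: first cell 'B' (not opp) -> no flip
Dir N: first cell 'B' (not opp) -> no flip
Dir NE: opp run (3,3), next='.' -> no flip
Dir W: first cell 'B' (not opp) -> no flip
Dir E: opp run (4,3) capped by B -> flip
Dir SW: first cell '.' (not opp) -> no flip
Dir S: first cell '.' (not opp) -> no flip
Dir SE: opp run (5,3), next=edge -> no flip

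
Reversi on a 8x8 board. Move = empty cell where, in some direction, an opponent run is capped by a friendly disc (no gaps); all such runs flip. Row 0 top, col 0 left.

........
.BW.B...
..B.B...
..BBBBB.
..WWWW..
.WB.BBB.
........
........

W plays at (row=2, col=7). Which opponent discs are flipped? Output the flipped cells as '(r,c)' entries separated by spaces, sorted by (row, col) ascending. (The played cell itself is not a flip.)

Answer: (3,6)

Derivation:
Dir NW: first cell '.' (not opp) -> no flip
Dir N: first cell '.' (not opp) -> no flip
Dir NE: edge -> no flip
Dir W: first cell '.' (not opp) -> no flip
Dir E: edge -> no flip
Dir SW: opp run (3,6) capped by W -> flip
Dir S: first cell '.' (not opp) -> no flip
Dir SE: edge -> no flip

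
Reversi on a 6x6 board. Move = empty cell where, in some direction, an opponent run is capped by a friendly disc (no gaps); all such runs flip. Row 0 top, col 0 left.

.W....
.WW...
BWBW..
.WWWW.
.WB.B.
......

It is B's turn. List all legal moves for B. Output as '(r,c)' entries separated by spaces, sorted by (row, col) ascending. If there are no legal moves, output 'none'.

Answer: (0,0) (0,2) (2,4) (4,0)

Derivation:
(0,0): flips 1 -> legal
(0,2): flips 2 -> legal
(0,3): no bracket -> illegal
(1,0): no bracket -> illegal
(1,3): no bracket -> illegal
(1,4): no bracket -> illegal
(2,4): flips 3 -> legal
(2,5): no bracket -> illegal
(3,0): no bracket -> illegal
(3,5): no bracket -> illegal
(4,0): flips 2 -> legal
(4,3): no bracket -> illegal
(4,5): no bracket -> illegal
(5,0): no bracket -> illegal
(5,1): no bracket -> illegal
(5,2): no bracket -> illegal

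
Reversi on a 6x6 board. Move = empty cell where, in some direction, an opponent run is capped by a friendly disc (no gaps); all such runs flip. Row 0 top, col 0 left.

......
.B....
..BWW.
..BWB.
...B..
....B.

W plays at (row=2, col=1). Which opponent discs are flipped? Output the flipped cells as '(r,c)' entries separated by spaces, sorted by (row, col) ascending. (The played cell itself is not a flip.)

Dir NW: first cell '.' (not opp) -> no flip
Dir N: opp run (1,1), next='.' -> no flip
Dir NE: first cell '.' (not opp) -> no flip
Dir W: first cell '.' (not opp) -> no flip
Dir E: opp run (2,2) capped by W -> flip
Dir SW: first cell '.' (not opp) -> no flip
Dir S: first cell '.' (not opp) -> no flip
Dir SE: opp run (3,2) (4,3) (5,4), next=edge -> no flip

Answer: (2,2)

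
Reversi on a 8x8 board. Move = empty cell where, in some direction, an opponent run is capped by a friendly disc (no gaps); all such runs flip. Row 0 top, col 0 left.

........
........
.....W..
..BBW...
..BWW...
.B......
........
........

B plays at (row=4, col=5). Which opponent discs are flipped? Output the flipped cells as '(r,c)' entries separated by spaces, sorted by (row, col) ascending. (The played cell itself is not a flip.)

Answer: (4,3) (4,4)

Derivation:
Dir NW: opp run (3,4), next='.' -> no flip
Dir N: first cell '.' (not opp) -> no flip
Dir NE: first cell '.' (not opp) -> no flip
Dir W: opp run (4,4) (4,3) capped by B -> flip
Dir E: first cell '.' (not opp) -> no flip
Dir SW: first cell '.' (not opp) -> no flip
Dir S: first cell '.' (not opp) -> no flip
Dir SE: first cell '.' (not opp) -> no flip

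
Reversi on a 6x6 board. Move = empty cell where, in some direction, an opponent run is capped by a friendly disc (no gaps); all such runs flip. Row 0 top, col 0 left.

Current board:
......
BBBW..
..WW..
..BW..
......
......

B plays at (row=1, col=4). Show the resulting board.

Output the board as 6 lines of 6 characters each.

Answer: ......
BBBBB.
..WB..
..BW..
......
......

Derivation:
Place B at (1,4); scan 8 dirs for brackets.
Dir NW: first cell '.' (not opp) -> no flip
Dir N: first cell '.' (not opp) -> no flip
Dir NE: first cell '.' (not opp) -> no flip
Dir W: opp run (1,3) capped by B -> flip
Dir E: first cell '.' (not opp) -> no flip
Dir SW: opp run (2,3) capped by B -> flip
Dir S: first cell '.' (not opp) -> no flip
Dir SE: first cell '.' (not opp) -> no flip
All flips: (1,3) (2,3)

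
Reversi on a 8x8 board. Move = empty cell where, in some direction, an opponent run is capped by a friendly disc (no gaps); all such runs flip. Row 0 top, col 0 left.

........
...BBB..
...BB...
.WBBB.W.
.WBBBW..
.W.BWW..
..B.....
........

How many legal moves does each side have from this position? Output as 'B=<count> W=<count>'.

-- B to move --
(2,0): flips 1 -> legal
(2,1): no bracket -> illegal
(2,2): no bracket -> illegal
(2,5): no bracket -> illegal
(2,6): no bracket -> illegal
(2,7): no bracket -> illegal
(3,0): flips 1 -> legal
(3,5): no bracket -> illegal
(3,7): no bracket -> illegal
(4,0): flips 2 -> legal
(4,6): flips 1 -> legal
(4,7): no bracket -> illegal
(5,0): flips 1 -> legal
(5,2): no bracket -> illegal
(5,6): flips 3 -> legal
(6,0): flips 1 -> legal
(6,1): no bracket -> illegal
(6,3): no bracket -> illegal
(6,4): flips 1 -> legal
(6,5): flips 1 -> legal
(6,6): flips 1 -> legal
B mobility = 10
-- W to move --
(0,2): no bracket -> illegal
(0,3): no bracket -> illegal
(0,4): flips 4 -> legal
(0,5): flips 3 -> legal
(0,6): flips 4 -> legal
(1,2): flips 2 -> legal
(1,6): no bracket -> illegal
(2,1): flips 2 -> legal
(2,2): flips 2 -> legal
(2,5): no bracket -> illegal
(2,6): no bracket -> illegal
(3,5): flips 3 -> legal
(5,2): flips 1 -> legal
(6,1): no bracket -> illegal
(6,3): no bracket -> illegal
(6,4): flips 2 -> legal
(7,1): no bracket -> illegal
(7,2): no bracket -> illegal
(7,3): flips 1 -> legal
W mobility = 10

Answer: B=10 W=10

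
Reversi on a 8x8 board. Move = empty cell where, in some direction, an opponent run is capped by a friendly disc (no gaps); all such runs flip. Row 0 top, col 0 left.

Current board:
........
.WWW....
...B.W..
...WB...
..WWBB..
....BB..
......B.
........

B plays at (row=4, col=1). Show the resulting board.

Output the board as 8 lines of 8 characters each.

Place B at (4,1); scan 8 dirs for brackets.
Dir NW: first cell '.' (not opp) -> no flip
Dir N: first cell '.' (not opp) -> no flip
Dir NE: first cell '.' (not opp) -> no flip
Dir W: first cell '.' (not opp) -> no flip
Dir E: opp run (4,2) (4,3) capped by B -> flip
Dir SW: first cell '.' (not opp) -> no flip
Dir S: first cell '.' (not opp) -> no flip
Dir SE: first cell '.' (not opp) -> no flip
All flips: (4,2) (4,3)

Answer: ........
.WWW....
...B.W..
...WB...
.BBBBB..
....BB..
......B.
........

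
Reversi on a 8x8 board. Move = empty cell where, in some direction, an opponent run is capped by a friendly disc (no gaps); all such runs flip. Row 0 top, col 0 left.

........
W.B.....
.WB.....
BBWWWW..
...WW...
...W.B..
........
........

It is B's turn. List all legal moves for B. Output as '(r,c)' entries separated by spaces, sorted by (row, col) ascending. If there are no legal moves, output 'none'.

Answer: (1,1) (2,0) (3,6) (4,2)

Derivation:
(0,0): no bracket -> illegal
(0,1): no bracket -> illegal
(1,1): flips 1 -> legal
(2,0): flips 1 -> legal
(2,3): no bracket -> illegal
(2,4): no bracket -> illegal
(2,5): no bracket -> illegal
(2,6): no bracket -> illegal
(3,6): flips 4 -> legal
(4,1): no bracket -> illegal
(4,2): flips 1 -> legal
(4,5): no bracket -> illegal
(4,6): no bracket -> illegal
(5,2): no bracket -> illegal
(5,4): no bracket -> illegal
(6,2): no bracket -> illegal
(6,3): no bracket -> illegal
(6,4): no bracket -> illegal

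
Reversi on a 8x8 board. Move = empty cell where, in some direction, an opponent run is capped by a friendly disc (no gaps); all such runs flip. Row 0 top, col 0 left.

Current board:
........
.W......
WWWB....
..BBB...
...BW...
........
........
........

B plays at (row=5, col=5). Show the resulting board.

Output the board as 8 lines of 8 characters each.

Answer: ........
.W......
WWWB....
..BBB...
...BB...
.....B..
........
........

Derivation:
Place B at (5,5); scan 8 dirs for brackets.
Dir NW: opp run (4,4) capped by B -> flip
Dir N: first cell '.' (not opp) -> no flip
Dir NE: first cell '.' (not opp) -> no flip
Dir W: first cell '.' (not opp) -> no flip
Dir E: first cell '.' (not opp) -> no flip
Dir SW: first cell '.' (not opp) -> no flip
Dir S: first cell '.' (not opp) -> no flip
Dir SE: first cell '.' (not opp) -> no flip
All flips: (4,4)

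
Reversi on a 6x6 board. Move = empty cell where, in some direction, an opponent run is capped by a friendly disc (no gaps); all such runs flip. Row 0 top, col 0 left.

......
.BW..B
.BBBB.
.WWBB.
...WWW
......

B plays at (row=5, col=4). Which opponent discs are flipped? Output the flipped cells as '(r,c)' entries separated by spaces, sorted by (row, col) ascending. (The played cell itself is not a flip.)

Dir NW: opp run (4,3) (3,2) capped by B -> flip
Dir N: opp run (4,4) capped by B -> flip
Dir NE: opp run (4,5), next=edge -> no flip
Dir W: first cell '.' (not opp) -> no flip
Dir E: first cell '.' (not opp) -> no flip
Dir SW: edge -> no flip
Dir S: edge -> no flip
Dir SE: edge -> no flip

Answer: (3,2) (4,3) (4,4)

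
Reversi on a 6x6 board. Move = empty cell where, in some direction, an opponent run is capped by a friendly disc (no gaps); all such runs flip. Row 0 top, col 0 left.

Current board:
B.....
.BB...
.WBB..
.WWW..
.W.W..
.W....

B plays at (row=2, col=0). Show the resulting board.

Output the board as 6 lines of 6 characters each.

Place B at (2,0); scan 8 dirs for brackets.
Dir NW: edge -> no flip
Dir N: first cell '.' (not opp) -> no flip
Dir NE: first cell 'B' (not opp) -> no flip
Dir W: edge -> no flip
Dir E: opp run (2,1) capped by B -> flip
Dir SW: edge -> no flip
Dir S: first cell '.' (not opp) -> no flip
Dir SE: opp run (3,1), next='.' -> no flip
All flips: (2,1)

Answer: B.....
.BB...
BBBB..
.WWW..
.W.W..
.W....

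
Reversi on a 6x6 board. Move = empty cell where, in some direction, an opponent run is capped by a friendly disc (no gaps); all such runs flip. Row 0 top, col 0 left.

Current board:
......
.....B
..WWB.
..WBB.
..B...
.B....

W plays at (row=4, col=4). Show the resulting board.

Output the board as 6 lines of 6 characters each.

Place W at (4,4); scan 8 dirs for brackets.
Dir NW: opp run (3,3) capped by W -> flip
Dir N: opp run (3,4) (2,4), next='.' -> no flip
Dir NE: first cell '.' (not opp) -> no flip
Dir W: first cell '.' (not opp) -> no flip
Dir E: first cell '.' (not opp) -> no flip
Dir SW: first cell '.' (not opp) -> no flip
Dir S: first cell '.' (not opp) -> no flip
Dir SE: first cell '.' (not opp) -> no flip
All flips: (3,3)

Answer: ......
.....B
..WWB.
..WWB.
..B.W.
.B....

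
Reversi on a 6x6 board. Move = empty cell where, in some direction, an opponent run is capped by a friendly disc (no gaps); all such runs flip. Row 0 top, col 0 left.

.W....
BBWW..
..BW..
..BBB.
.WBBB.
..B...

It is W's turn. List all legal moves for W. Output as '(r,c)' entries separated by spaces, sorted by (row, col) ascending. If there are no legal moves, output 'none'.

Answer: (2,1) (3,1) (4,5) (5,3)

Derivation:
(0,0): no bracket -> illegal
(0,2): no bracket -> illegal
(2,0): no bracket -> illegal
(2,1): flips 2 -> legal
(2,4): no bracket -> illegal
(2,5): no bracket -> illegal
(3,1): flips 1 -> legal
(3,5): no bracket -> illegal
(4,5): flips 4 -> legal
(5,1): no bracket -> illegal
(5,3): flips 2 -> legal
(5,4): no bracket -> illegal
(5,5): no bracket -> illegal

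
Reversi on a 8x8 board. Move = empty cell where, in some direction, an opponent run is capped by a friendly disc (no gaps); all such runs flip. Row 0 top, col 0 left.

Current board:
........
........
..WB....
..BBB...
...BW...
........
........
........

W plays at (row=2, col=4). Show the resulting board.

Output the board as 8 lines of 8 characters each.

Answer: ........
........
..WWW...
..BBW...
...BW...
........
........
........

Derivation:
Place W at (2,4); scan 8 dirs for brackets.
Dir NW: first cell '.' (not opp) -> no flip
Dir N: first cell '.' (not opp) -> no flip
Dir NE: first cell '.' (not opp) -> no flip
Dir W: opp run (2,3) capped by W -> flip
Dir E: first cell '.' (not opp) -> no flip
Dir SW: opp run (3,3), next='.' -> no flip
Dir S: opp run (3,4) capped by W -> flip
Dir SE: first cell '.' (not opp) -> no flip
All flips: (2,3) (3,4)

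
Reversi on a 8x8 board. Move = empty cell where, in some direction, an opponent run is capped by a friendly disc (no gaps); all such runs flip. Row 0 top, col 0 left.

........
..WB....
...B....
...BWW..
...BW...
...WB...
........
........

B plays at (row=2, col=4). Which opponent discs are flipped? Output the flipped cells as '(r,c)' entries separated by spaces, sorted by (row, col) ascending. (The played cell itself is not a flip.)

Answer: (3,4) (4,4)

Derivation:
Dir NW: first cell 'B' (not opp) -> no flip
Dir N: first cell '.' (not opp) -> no flip
Dir NE: first cell '.' (not opp) -> no flip
Dir W: first cell 'B' (not opp) -> no flip
Dir E: first cell '.' (not opp) -> no flip
Dir SW: first cell 'B' (not opp) -> no flip
Dir S: opp run (3,4) (4,4) capped by B -> flip
Dir SE: opp run (3,5), next='.' -> no flip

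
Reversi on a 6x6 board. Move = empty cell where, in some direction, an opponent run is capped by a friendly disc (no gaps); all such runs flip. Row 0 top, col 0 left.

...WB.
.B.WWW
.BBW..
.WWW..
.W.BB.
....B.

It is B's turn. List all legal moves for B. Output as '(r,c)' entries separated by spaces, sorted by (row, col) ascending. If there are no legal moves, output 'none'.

Answer: (0,2) (2,4) (4,0) (4,2) (5,1)

Derivation:
(0,2): flips 1 -> legal
(0,5): no bracket -> illegal
(1,2): no bracket -> illegal
(2,0): no bracket -> illegal
(2,4): flips 2 -> legal
(2,5): no bracket -> illegal
(3,0): no bracket -> illegal
(3,4): no bracket -> illegal
(4,0): flips 1 -> legal
(4,2): flips 1 -> legal
(5,0): no bracket -> illegal
(5,1): flips 2 -> legal
(5,2): no bracket -> illegal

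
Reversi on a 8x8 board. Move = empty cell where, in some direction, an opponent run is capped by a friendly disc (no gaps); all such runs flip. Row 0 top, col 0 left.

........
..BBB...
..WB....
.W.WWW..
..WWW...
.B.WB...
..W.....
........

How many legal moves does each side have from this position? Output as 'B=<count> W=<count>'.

-- B to move --
(1,1): no bracket -> illegal
(2,0): no bracket -> illegal
(2,1): flips 1 -> legal
(2,4): flips 4 -> legal
(2,5): no bracket -> illegal
(2,6): no bracket -> illegal
(3,0): no bracket -> illegal
(3,2): flips 2 -> legal
(3,6): no bracket -> illegal
(4,0): flips 2 -> legal
(4,1): no bracket -> illegal
(4,5): flips 1 -> legal
(4,6): no bracket -> illegal
(5,2): flips 1 -> legal
(5,5): no bracket -> illegal
(6,1): no bracket -> illegal
(6,3): flips 3 -> legal
(6,4): no bracket -> illegal
(7,1): no bracket -> illegal
(7,2): no bracket -> illegal
(7,3): flips 1 -> legal
B mobility = 8
-- W to move --
(0,1): flips 2 -> legal
(0,2): flips 1 -> legal
(0,3): flips 2 -> legal
(0,4): flips 1 -> legal
(0,5): no bracket -> illegal
(1,1): no bracket -> illegal
(1,5): no bracket -> illegal
(2,1): no bracket -> illegal
(2,4): flips 1 -> legal
(2,5): no bracket -> illegal
(3,2): no bracket -> illegal
(4,0): flips 1 -> legal
(4,1): no bracket -> illegal
(4,5): no bracket -> illegal
(5,0): no bracket -> illegal
(5,2): no bracket -> illegal
(5,5): flips 1 -> legal
(6,0): flips 1 -> legal
(6,1): no bracket -> illegal
(6,3): no bracket -> illegal
(6,4): flips 1 -> legal
(6,5): flips 1 -> legal
W mobility = 10

Answer: B=8 W=10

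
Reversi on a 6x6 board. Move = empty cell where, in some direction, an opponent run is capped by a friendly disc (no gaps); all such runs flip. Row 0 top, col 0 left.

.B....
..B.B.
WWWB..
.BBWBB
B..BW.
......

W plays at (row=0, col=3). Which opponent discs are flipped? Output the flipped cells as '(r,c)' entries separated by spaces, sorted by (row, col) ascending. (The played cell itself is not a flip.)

Dir NW: edge -> no flip
Dir N: edge -> no flip
Dir NE: edge -> no flip
Dir W: first cell '.' (not opp) -> no flip
Dir E: first cell '.' (not opp) -> no flip
Dir SW: opp run (1,2) capped by W -> flip
Dir S: first cell '.' (not opp) -> no flip
Dir SE: opp run (1,4), next='.' -> no flip

Answer: (1,2)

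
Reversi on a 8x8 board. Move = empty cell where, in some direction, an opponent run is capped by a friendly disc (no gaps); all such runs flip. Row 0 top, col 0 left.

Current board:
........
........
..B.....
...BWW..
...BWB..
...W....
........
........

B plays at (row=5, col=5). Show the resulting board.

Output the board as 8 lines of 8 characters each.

Answer: ........
........
..B.....
...BWW..
...BBB..
...W.B..
........
........

Derivation:
Place B at (5,5); scan 8 dirs for brackets.
Dir NW: opp run (4,4) capped by B -> flip
Dir N: first cell 'B' (not opp) -> no flip
Dir NE: first cell '.' (not opp) -> no flip
Dir W: first cell '.' (not opp) -> no flip
Dir E: first cell '.' (not opp) -> no flip
Dir SW: first cell '.' (not opp) -> no flip
Dir S: first cell '.' (not opp) -> no flip
Dir SE: first cell '.' (not opp) -> no flip
All flips: (4,4)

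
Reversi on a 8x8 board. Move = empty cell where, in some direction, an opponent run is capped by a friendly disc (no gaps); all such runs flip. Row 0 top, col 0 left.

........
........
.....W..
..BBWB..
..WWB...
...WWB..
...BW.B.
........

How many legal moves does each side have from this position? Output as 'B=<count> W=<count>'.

Answer: B=10 W=13

Derivation:
-- B to move --
(1,4): no bracket -> illegal
(1,5): flips 1 -> legal
(1,6): no bracket -> illegal
(2,3): no bracket -> illegal
(2,4): flips 1 -> legal
(2,6): no bracket -> illegal
(3,1): no bracket -> illegal
(3,6): no bracket -> illegal
(4,1): flips 2 -> legal
(4,5): flips 1 -> legal
(5,1): flips 1 -> legal
(5,2): flips 3 -> legal
(6,2): flips 1 -> legal
(6,5): flips 3 -> legal
(7,3): flips 1 -> legal
(7,4): flips 2 -> legal
(7,5): no bracket -> illegal
B mobility = 10
-- W to move --
(2,1): flips 1 -> legal
(2,2): flips 1 -> legal
(2,3): flips 1 -> legal
(2,4): flips 1 -> legal
(2,6): flips 2 -> legal
(3,1): flips 2 -> legal
(3,6): flips 1 -> legal
(4,1): no bracket -> illegal
(4,5): flips 2 -> legal
(4,6): flips 1 -> legal
(5,2): no bracket -> illegal
(5,6): flips 1 -> legal
(5,7): no bracket -> illegal
(6,2): flips 1 -> legal
(6,5): no bracket -> illegal
(6,7): no bracket -> illegal
(7,2): flips 1 -> legal
(7,3): flips 1 -> legal
(7,4): no bracket -> illegal
(7,5): no bracket -> illegal
(7,6): no bracket -> illegal
(7,7): no bracket -> illegal
W mobility = 13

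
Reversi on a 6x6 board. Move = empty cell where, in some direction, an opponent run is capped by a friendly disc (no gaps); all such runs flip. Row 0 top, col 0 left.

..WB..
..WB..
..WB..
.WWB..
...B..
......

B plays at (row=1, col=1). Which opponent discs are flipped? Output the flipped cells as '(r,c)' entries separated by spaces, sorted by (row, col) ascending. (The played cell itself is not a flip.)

Answer: (1,2) (2,2)

Derivation:
Dir NW: first cell '.' (not opp) -> no flip
Dir N: first cell '.' (not opp) -> no flip
Dir NE: opp run (0,2), next=edge -> no flip
Dir W: first cell '.' (not opp) -> no flip
Dir E: opp run (1,2) capped by B -> flip
Dir SW: first cell '.' (not opp) -> no flip
Dir S: first cell '.' (not opp) -> no flip
Dir SE: opp run (2,2) capped by B -> flip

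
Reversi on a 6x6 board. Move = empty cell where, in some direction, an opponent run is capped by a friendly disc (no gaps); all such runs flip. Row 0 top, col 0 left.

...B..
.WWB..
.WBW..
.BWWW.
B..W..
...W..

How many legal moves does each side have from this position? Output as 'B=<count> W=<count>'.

Answer: B=10 W=3

Derivation:
-- B to move --
(0,0): flips 1 -> legal
(0,1): flips 2 -> legal
(0,2): flips 1 -> legal
(1,0): flips 2 -> legal
(1,4): no bracket -> illegal
(2,0): flips 1 -> legal
(2,4): flips 1 -> legal
(2,5): no bracket -> illegal
(3,0): flips 2 -> legal
(3,5): flips 3 -> legal
(4,1): no bracket -> illegal
(4,2): flips 1 -> legal
(4,4): flips 1 -> legal
(4,5): no bracket -> illegal
(5,2): no bracket -> illegal
(5,4): no bracket -> illegal
B mobility = 10
-- W to move --
(0,2): no bracket -> illegal
(0,4): no bracket -> illegal
(1,4): flips 1 -> legal
(2,0): no bracket -> illegal
(2,4): no bracket -> illegal
(3,0): flips 1 -> legal
(4,1): flips 1 -> legal
(4,2): no bracket -> illegal
(5,0): no bracket -> illegal
(5,1): no bracket -> illegal
W mobility = 3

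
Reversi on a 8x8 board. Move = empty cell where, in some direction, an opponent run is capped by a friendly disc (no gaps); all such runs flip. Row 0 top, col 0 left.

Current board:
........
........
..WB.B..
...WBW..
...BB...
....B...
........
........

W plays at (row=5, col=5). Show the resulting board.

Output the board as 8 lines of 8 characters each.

Answer: ........
........
..WB.B..
...WBW..
...BW...
....BW..
........
........

Derivation:
Place W at (5,5); scan 8 dirs for brackets.
Dir NW: opp run (4,4) capped by W -> flip
Dir N: first cell '.' (not opp) -> no flip
Dir NE: first cell '.' (not opp) -> no flip
Dir W: opp run (5,4), next='.' -> no flip
Dir E: first cell '.' (not opp) -> no flip
Dir SW: first cell '.' (not opp) -> no flip
Dir S: first cell '.' (not opp) -> no flip
Dir SE: first cell '.' (not opp) -> no flip
All flips: (4,4)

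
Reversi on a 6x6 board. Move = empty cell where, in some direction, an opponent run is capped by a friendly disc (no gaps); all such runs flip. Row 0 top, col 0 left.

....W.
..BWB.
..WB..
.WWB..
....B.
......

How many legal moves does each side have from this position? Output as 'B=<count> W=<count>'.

-- B to move --
(0,2): no bracket -> illegal
(0,3): flips 1 -> legal
(0,5): no bracket -> illegal
(1,1): flips 1 -> legal
(1,5): no bracket -> illegal
(2,0): no bracket -> illegal
(2,1): flips 1 -> legal
(2,4): no bracket -> illegal
(3,0): flips 2 -> legal
(4,0): no bracket -> illegal
(4,1): flips 1 -> legal
(4,2): flips 2 -> legal
(4,3): no bracket -> illegal
B mobility = 6
-- W to move --
(0,1): no bracket -> illegal
(0,2): flips 1 -> legal
(0,3): no bracket -> illegal
(0,5): flips 2 -> legal
(1,1): flips 1 -> legal
(1,5): flips 1 -> legal
(2,1): no bracket -> illegal
(2,4): flips 2 -> legal
(2,5): no bracket -> illegal
(3,4): flips 1 -> legal
(3,5): no bracket -> illegal
(4,2): no bracket -> illegal
(4,3): flips 2 -> legal
(4,5): no bracket -> illegal
(5,3): no bracket -> illegal
(5,4): no bracket -> illegal
(5,5): flips 2 -> legal
W mobility = 8

Answer: B=6 W=8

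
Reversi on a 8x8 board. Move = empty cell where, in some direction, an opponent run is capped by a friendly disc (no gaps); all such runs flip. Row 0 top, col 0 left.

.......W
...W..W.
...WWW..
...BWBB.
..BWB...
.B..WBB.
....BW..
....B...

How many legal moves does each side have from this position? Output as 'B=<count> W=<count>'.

-- B to move --
(0,2): flips 2 -> legal
(0,3): flips 2 -> legal
(0,4): no bracket -> illegal
(0,5): no bracket -> illegal
(0,6): no bracket -> illegal
(1,2): no bracket -> illegal
(1,4): flips 3 -> legal
(1,5): flips 2 -> legal
(1,7): no bracket -> illegal
(2,2): no bracket -> illegal
(2,6): no bracket -> illegal
(2,7): no bracket -> illegal
(3,2): no bracket -> illegal
(4,5): no bracket -> illegal
(5,2): no bracket -> illegal
(5,3): flips 2 -> legal
(6,3): no bracket -> illegal
(6,6): flips 1 -> legal
(7,5): flips 1 -> legal
(7,6): no bracket -> illegal
B mobility = 7
-- W to move --
(2,2): no bracket -> illegal
(2,6): no bracket -> illegal
(2,7): no bracket -> illegal
(3,1): no bracket -> illegal
(3,2): flips 1 -> legal
(3,7): flips 2 -> legal
(4,0): no bracket -> illegal
(4,1): flips 1 -> legal
(4,5): flips 3 -> legal
(4,6): flips 1 -> legal
(4,7): flips 2 -> legal
(5,0): no bracket -> illegal
(5,2): no bracket -> illegal
(5,3): no bracket -> illegal
(5,7): flips 2 -> legal
(6,0): flips 3 -> legal
(6,1): no bracket -> illegal
(6,2): no bracket -> illegal
(6,3): flips 1 -> legal
(6,6): no bracket -> illegal
(6,7): no bracket -> illegal
(7,3): no bracket -> illegal
(7,5): no bracket -> illegal
W mobility = 9

Answer: B=7 W=9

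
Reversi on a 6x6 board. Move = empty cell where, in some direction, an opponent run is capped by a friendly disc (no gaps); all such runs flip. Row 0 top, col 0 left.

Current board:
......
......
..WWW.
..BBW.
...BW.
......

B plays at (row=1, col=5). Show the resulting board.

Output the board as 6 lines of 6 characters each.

Answer: ......
.....B
..WWB.
..BBW.
...BW.
......

Derivation:
Place B at (1,5); scan 8 dirs for brackets.
Dir NW: first cell '.' (not opp) -> no flip
Dir N: first cell '.' (not opp) -> no flip
Dir NE: edge -> no flip
Dir W: first cell '.' (not opp) -> no flip
Dir E: edge -> no flip
Dir SW: opp run (2,4) capped by B -> flip
Dir S: first cell '.' (not opp) -> no flip
Dir SE: edge -> no flip
All flips: (2,4)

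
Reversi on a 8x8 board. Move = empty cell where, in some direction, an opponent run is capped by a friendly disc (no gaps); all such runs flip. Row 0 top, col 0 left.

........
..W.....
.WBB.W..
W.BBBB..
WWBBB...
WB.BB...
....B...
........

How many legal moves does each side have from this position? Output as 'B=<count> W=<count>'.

-- B to move --
(0,1): flips 1 -> legal
(0,2): flips 1 -> legal
(0,3): no bracket -> illegal
(1,0): flips 1 -> legal
(1,1): no bracket -> illegal
(1,3): no bracket -> illegal
(1,4): no bracket -> illegal
(1,5): flips 1 -> legal
(1,6): flips 1 -> legal
(2,0): flips 1 -> legal
(2,4): no bracket -> illegal
(2,6): no bracket -> illegal
(3,1): flips 1 -> legal
(3,6): no bracket -> illegal
(5,2): no bracket -> illegal
(6,0): no bracket -> illegal
(6,1): no bracket -> illegal
B mobility = 7
-- W to move --
(1,1): no bracket -> illegal
(1,3): no bracket -> illegal
(1,4): flips 2 -> legal
(2,4): flips 2 -> legal
(2,6): no bracket -> illegal
(3,1): no bracket -> illegal
(3,6): no bracket -> illegal
(4,5): flips 6 -> legal
(4,6): no bracket -> illegal
(5,2): flips 6 -> legal
(5,5): no bracket -> illegal
(6,0): no bracket -> illegal
(6,1): flips 1 -> legal
(6,2): flips 1 -> legal
(6,3): no bracket -> illegal
(6,5): flips 3 -> legal
(7,3): no bracket -> illegal
(7,4): no bracket -> illegal
(7,5): no bracket -> illegal
W mobility = 7

Answer: B=7 W=7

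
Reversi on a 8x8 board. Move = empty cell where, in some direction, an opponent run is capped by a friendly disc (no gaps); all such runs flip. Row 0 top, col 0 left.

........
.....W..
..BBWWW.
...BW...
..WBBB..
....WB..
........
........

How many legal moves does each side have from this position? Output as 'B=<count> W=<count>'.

Answer: B=11 W=7

Derivation:
-- B to move --
(0,4): no bracket -> illegal
(0,5): no bracket -> illegal
(0,6): flips 2 -> legal
(1,3): no bracket -> illegal
(1,4): flips 2 -> legal
(1,6): flips 2 -> legal
(1,7): no bracket -> illegal
(2,7): flips 3 -> legal
(3,1): no bracket -> illegal
(3,2): no bracket -> illegal
(3,5): flips 1 -> legal
(3,6): no bracket -> illegal
(3,7): no bracket -> illegal
(4,1): flips 1 -> legal
(5,1): flips 1 -> legal
(5,2): no bracket -> illegal
(5,3): flips 1 -> legal
(6,3): flips 1 -> legal
(6,4): flips 1 -> legal
(6,5): flips 1 -> legal
B mobility = 11
-- W to move --
(1,1): no bracket -> illegal
(1,2): flips 1 -> legal
(1,3): no bracket -> illegal
(1,4): no bracket -> illegal
(2,1): flips 2 -> legal
(3,1): no bracket -> illegal
(3,2): flips 2 -> legal
(3,5): no bracket -> illegal
(3,6): flips 1 -> legal
(4,6): flips 3 -> legal
(5,2): flips 1 -> legal
(5,3): no bracket -> illegal
(5,6): flips 2 -> legal
(6,4): no bracket -> illegal
(6,5): no bracket -> illegal
(6,6): no bracket -> illegal
W mobility = 7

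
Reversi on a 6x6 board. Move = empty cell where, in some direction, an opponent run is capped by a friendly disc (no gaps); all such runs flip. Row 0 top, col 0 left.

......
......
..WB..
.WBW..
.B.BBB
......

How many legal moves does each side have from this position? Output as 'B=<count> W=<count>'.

Answer: B=5 W=6

Derivation:
-- B to move --
(1,1): flips 2 -> legal
(1,2): flips 1 -> legal
(1,3): no bracket -> illegal
(2,0): no bracket -> illegal
(2,1): flips 2 -> legal
(2,4): no bracket -> illegal
(3,0): flips 1 -> legal
(3,4): flips 1 -> legal
(4,0): no bracket -> illegal
(4,2): no bracket -> illegal
B mobility = 5
-- W to move --
(1,2): no bracket -> illegal
(1,3): flips 1 -> legal
(1,4): no bracket -> illegal
(2,1): no bracket -> illegal
(2,4): flips 1 -> legal
(3,0): no bracket -> illegal
(3,4): no bracket -> illegal
(3,5): no bracket -> illegal
(4,0): no bracket -> illegal
(4,2): flips 1 -> legal
(5,0): no bracket -> illegal
(5,1): flips 1 -> legal
(5,2): no bracket -> illegal
(5,3): flips 1 -> legal
(5,4): no bracket -> illegal
(5,5): flips 1 -> legal
W mobility = 6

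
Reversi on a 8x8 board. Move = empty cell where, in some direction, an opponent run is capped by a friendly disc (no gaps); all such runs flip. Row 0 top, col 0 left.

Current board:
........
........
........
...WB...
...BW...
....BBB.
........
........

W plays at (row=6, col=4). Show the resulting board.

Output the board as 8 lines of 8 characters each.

Answer: ........
........
........
...WB...
...BW...
....WBB.
....W...
........

Derivation:
Place W at (6,4); scan 8 dirs for brackets.
Dir NW: first cell '.' (not opp) -> no flip
Dir N: opp run (5,4) capped by W -> flip
Dir NE: opp run (5,5), next='.' -> no flip
Dir W: first cell '.' (not opp) -> no flip
Dir E: first cell '.' (not opp) -> no flip
Dir SW: first cell '.' (not opp) -> no flip
Dir S: first cell '.' (not opp) -> no flip
Dir SE: first cell '.' (not opp) -> no flip
All flips: (5,4)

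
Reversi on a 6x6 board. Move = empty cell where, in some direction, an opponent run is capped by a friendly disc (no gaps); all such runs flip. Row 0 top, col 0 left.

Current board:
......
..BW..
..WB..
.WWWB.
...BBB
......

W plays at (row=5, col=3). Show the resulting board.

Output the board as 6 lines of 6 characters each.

Place W at (5,3); scan 8 dirs for brackets.
Dir NW: first cell '.' (not opp) -> no flip
Dir N: opp run (4,3) capped by W -> flip
Dir NE: opp run (4,4), next='.' -> no flip
Dir W: first cell '.' (not opp) -> no flip
Dir E: first cell '.' (not opp) -> no flip
Dir SW: edge -> no flip
Dir S: edge -> no flip
Dir SE: edge -> no flip
All flips: (4,3)

Answer: ......
..BW..
..WB..
.WWWB.
...WBB
...W..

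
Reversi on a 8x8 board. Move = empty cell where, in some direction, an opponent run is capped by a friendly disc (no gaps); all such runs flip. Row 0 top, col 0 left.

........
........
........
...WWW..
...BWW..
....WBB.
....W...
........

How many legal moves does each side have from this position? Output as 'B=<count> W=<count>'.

-- B to move --
(2,2): flips 2 -> legal
(2,3): flips 3 -> legal
(2,4): no bracket -> illegal
(2,5): flips 3 -> legal
(2,6): no bracket -> illegal
(3,2): no bracket -> illegal
(3,6): no bracket -> illegal
(4,2): no bracket -> illegal
(4,6): flips 2 -> legal
(5,3): flips 1 -> legal
(6,3): no bracket -> illegal
(6,5): flips 1 -> legal
(7,3): flips 1 -> legal
(7,4): no bracket -> illegal
(7,5): no bracket -> illegal
B mobility = 7
-- W to move --
(3,2): flips 1 -> legal
(4,2): flips 1 -> legal
(4,6): flips 1 -> legal
(4,7): no bracket -> illegal
(5,2): flips 1 -> legal
(5,3): flips 1 -> legal
(5,7): flips 2 -> legal
(6,5): flips 1 -> legal
(6,6): flips 1 -> legal
(6,7): flips 1 -> legal
W mobility = 9

Answer: B=7 W=9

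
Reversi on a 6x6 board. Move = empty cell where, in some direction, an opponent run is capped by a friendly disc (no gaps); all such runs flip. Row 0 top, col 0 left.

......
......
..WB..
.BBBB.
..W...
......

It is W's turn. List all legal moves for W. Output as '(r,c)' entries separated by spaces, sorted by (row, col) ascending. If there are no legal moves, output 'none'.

Answer: (2,0) (2,4) (4,0) (4,4)

Derivation:
(1,2): no bracket -> illegal
(1,3): no bracket -> illegal
(1,4): no bracket -> illegal
(2,0): flips 1 -> legal
(2,1): no bracket -> illegal
(2,4): flips 2 -> legal
(2,5): no bracket -> illegal
(3,0): no bracket -> illegal
(3,5): no bracket -> illegal
(4,0): flips 1 -> legal
(4,1): no bracket -> illegal
(4,3): no bracket -> illegal
(4,4): flips 1 -> legal
(4,5): no bracket -> illegal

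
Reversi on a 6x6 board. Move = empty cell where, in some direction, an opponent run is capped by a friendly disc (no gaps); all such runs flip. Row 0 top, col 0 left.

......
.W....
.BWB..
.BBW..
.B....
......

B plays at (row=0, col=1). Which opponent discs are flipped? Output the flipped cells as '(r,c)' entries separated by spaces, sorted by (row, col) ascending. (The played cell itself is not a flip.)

Answer: (1,1)

Derivation:
Dir NW: edge -> no flip
Dir N: edge -> no flip
Dir NE: edge -> no flip
Dir W: first cell '.' (not opp) -> no flip
Dir E: first cell '.' (not opp) -> no flip
Dir SW: first cell '.' (not opp) -> no flip
Dir S: opp run (1,1) capped by B -> flip
Dir SE: first cell '.' (not opp) -> no flip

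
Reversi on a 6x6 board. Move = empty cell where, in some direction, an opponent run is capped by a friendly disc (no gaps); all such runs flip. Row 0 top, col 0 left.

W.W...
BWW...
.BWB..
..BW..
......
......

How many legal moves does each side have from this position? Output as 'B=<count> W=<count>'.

-- B to move --
(0,1): flips 2 -> legal
(0,3): flips 1 -> legal
(1,3): flips 2 -> legal
(2,0): no bracket -> illegal
(2,4): no bracket -> illegal
(3,1): no bracket -> illegal
(3,4): flips 1 -> legal
(4,2): no bracket -> illegal
(4,3): flips 1 -> legal
(4,4): no bracket -> illegal
B mobility = 5
-- W to move --
(0,1): no bracket -> illegal
(1,3): flips 1 -> legal
(1,4): no bracket -> illegal
(2,0): flips 2 -> legal
(2,4): flips 1 -> legal
(3,0): flips 1 -> legal
(3,1): flips 2 -> legal
(3,4): flips 1 -> legal
(4,1): no bracket -> illegal
(4,2): flips 1 -> legal
(4,3): no bracket -> illegal
W mobility = 7

Answer: B=5 W=7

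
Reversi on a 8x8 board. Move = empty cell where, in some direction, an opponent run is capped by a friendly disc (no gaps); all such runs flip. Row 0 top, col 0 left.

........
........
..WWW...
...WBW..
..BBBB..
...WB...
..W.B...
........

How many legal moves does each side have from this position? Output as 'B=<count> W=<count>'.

Answer: B=12 W=6

Derivation:
-- B to move --
(1,1): flips 2 -> legal
(1,2): flips 1 -> legal
(1,3): flips 2 -> legal
(1,4): flips 1 -> legal
(1,5): flips 2 -> legal
(2,1): no bracket -> illegal
(2,5): flips 1 -> legal
(2,6): flips 1 -> legal
(3,1): no bracket -> illegal
(3,2): flips 1 -> legal
(3,6): flips 1 -> legal
(4,6): no bracket -> illegal
(5,1): no bracket -> illegal
(5,2): flips 1 -> legal
(6,1): no bracket -> illegal
(6,3): flips 1 -> legal
(7,1): flips 2 -> legal
(7,2): no bracket -> illegal
(7,3): no bracket -> illegal
B mobility = 12
-- W to move --
(2,5): no bracket -> illegal
(3,1): flips 1 -> legal
(3,2): no bracket -> illegal
(3,6): no bracket -> illegal
(4,1): no bracket -> illegal
(4,6): no bracket -> illegal
(5,1): flips 1 -> legal
(5,2): no bracket -> illegal
(5,5): flips 3 -> legal
(5,6): flips 2 -> legal
(6,3): no bracket -> illegal
(6,5): no bracket -> illegal
(7,3): no bracket -> illegal
(7,4): flips 4 -> legal
(7,5): flips 1 -> legal
W mobility = 6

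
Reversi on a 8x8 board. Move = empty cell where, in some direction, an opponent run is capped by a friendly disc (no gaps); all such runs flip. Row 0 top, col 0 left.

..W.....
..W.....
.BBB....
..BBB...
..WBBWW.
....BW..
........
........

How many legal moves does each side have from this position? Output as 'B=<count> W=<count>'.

Answer: B=9 W=5

Derivation:
-- B to move --
(0,1): flips 1 -> legal
(0,3): flips 1 -> legal
(1,1): no bracket -> illegal
(1,3): no bracket -> illegal
(3,1): no bracket -> illegal
(3,5): no bracket -> illegal
(3,6): flips 1 -> legal
(3,7): no bracket -> illegal
(4,1): flips 1 -> legal
(4,7): flips 2 -> legal
(5,1): flips 1 -> legal
(5,2): flips 1 -> legal
(5,3): no bracket -> illegal
(5,6): flips 2 -> legal
(5,7): no bracket -> illegal
(6,4): no bracket -> illegal
(6,5): no bracket -> illegal
(6,6): flips 1 -> legal
B mobility = 9
-- W to move --
(1,0): no bracket -> illegal
(1,1): flips 3 -> legal
(1,3): no bracket -> illegal
(1,4): no bracket -> illegal
(2,0): no bracket -> illegal
(2,4): flips 1 -> legal
(2,5): no bracket -> illegal
(3,0): flips 1 -> legal
(3,1): no bracket -> illegal
(3,5): no bracket -> illegal
(4,1): no bracket -> illegal
(5,2): no bracket -> illegal
(5,3): flips 1 -> legal
(6,3): flips 1 -> legal
(6,4): no bracket -> illegal
(6,5): no bracket -> illegal
W mobility = 5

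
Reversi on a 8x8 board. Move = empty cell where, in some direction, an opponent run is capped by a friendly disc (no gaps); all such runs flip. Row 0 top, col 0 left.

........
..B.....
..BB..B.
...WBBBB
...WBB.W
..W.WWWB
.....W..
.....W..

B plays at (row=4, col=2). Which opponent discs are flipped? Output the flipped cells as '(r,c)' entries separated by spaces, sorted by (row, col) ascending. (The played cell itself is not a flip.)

Answer: (4,3)

Derivation:
Dir NW: first cell '.' (not opp) -> no flip
Dir N: first cell '.' (not opp) -> no flip
Dir NE: opp run (3,3), next='.' -> no flip
Dir W: first cell '.' (not opp) -> no flip
Dir E: opp run (4,3) capped by B -> flip
Dir SW: first cell '.' (not opp) -> no flip
Dir S: opp run (5,2), next='.' -> no flip
Dir SE: first cell '.' (not opp) -> no flip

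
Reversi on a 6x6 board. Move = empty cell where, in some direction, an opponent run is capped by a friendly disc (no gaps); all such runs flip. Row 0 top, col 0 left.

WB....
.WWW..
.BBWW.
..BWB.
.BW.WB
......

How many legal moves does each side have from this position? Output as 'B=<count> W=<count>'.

-- B to move --
(0,2): flips 1 -> legal
(0,3): flips 1 -> legal
(0,4): flips 1 -> legal
(1,0): no bracket -> illegal
(1,4): flips 2 -> legal
(1,5): no bracket -> illegal
(2,0): no bracket -> illegal
(2,5): flips 2 -> legal
(3,1): no bracket -> illegal
(3,5): no bracket -> illegal
(4,3): flips 2 -> legal
(5,1): no bracket -> illegal
(5,2): flips 1 -> legal
(5,3): no bracket -> illegal
(5,4): flips 1 -> legal
(5,5): flips 2 -> legal
B mobility = 9
-- W to move --
(0,2): flips 1 -> legal
(1,0): no bracket -> illegal
(2,0): flips 2 -> legal
(2,5): no bracket -> illegal
(3,0): flips 1 -> legal
(3,1): flips 3 -> legal
(3,5): flips 1 -> legal
(4,0): flips 1 -> legal
(4,3): no bracket -> illegal
(5,0): flips 2 -> legal
(5,1): no bracket -> illegal
(5,2): no bracket -> illegal
(5,4): no bracket -> illegal
(5,5): no bracket -> illegal
W mobility = 7

Answer: B=9 W=7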